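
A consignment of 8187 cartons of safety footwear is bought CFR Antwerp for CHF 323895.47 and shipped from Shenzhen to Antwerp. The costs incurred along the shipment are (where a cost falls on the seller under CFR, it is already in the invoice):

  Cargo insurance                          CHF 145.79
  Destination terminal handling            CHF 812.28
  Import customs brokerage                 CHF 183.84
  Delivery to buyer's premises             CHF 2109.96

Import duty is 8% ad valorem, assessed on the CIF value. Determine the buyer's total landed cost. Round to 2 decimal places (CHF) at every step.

CFR: the seller pays costs through ocean freight to the destination port, but not insurance.
CIF value = CFR price + insurance = 323895.47 + 145.79 = 324041.26
Import duty = 324041.26 × 8% = 25923.30
Buyer bears: insurance 145.79 + destination terminal 812.28 + brokerage 183.84 + delivery 2109.96 + duty 25923.30 = 29175.17
Landed cost = invoice 323895.47 + 29175.17 = 353070.64

Total landed cost: CHF 353070.64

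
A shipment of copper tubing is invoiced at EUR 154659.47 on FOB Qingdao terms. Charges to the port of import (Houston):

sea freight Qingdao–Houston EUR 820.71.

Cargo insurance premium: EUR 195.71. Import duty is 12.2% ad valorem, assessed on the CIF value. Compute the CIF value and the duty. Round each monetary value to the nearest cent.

CIF = FOB price + freight + insurance
CIF = 154659.47 + 820.71 + 195.71 = 155675.89
Import duty = 155675.89 × 12.2% = 18992.46

CIF value: EUR 155675.89; import duty: EUR 18992.46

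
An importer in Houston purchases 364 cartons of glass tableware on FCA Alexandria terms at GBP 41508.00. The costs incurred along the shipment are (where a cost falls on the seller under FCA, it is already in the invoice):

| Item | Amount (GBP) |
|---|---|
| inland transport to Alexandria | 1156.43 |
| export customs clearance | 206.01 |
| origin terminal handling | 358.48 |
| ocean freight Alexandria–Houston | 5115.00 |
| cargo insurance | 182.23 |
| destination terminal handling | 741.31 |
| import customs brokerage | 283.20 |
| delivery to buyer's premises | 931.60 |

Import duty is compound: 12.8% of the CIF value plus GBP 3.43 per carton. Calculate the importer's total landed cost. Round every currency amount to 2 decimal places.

FCA: the seller delivers export-cleared goods to the carrier; the buyer bears costs from that point.
Already in the invoice (seller's account under FCA): inland to port, export clearance — exclude.
CIF value = FCA price + origin terminal + freight + insurance = 41508.00 + 358.48 + 5115.00 + 182.23 = 47163.71
Ad valorem component: 47163.71 × 12.8% = 6036.95
Specific component: 364 × 3.43 = 1248.52
Import duty = 6036.95 + 1248.52 = 7285.47
Buyer bears: origin terminal 358.48 + freight 5115.00 + insurance 182.23 + destination terminal 741.31 + brokerage 283.20 + delivery 931.60 + duty 7285.47 = 14897.29
Landed cost = invoice 41508.00 + 14897.29 = 56405.29

Total landed cost: GBP 56405.29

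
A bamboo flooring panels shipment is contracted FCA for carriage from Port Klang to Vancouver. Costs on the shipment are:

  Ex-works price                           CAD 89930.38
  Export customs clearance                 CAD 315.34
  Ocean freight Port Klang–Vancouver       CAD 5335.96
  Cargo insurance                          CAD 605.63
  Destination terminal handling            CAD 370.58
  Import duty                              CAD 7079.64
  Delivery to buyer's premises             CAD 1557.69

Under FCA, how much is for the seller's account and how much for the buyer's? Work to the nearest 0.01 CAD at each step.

FCA: the seller delivers export-cleared goods to the carrier; the buyer bears costs from that point.
Seller's account: goods 89930.38 + export clearance 315.34 = 90245.72
Buyer's account: freight 5335.96 + insurance 605.63 + destination terminal 370.58 + duty 7079.64 + delivery 1557.69 = 14949.50

Seller: CAD 90245.72; buyer: CAD 14949.50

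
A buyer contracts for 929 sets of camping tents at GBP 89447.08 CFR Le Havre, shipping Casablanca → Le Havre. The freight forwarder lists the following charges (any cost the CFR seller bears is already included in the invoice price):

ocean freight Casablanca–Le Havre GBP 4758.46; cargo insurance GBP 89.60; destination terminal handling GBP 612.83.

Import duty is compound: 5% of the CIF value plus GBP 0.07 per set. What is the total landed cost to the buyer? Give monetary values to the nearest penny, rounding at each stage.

Total landed cost: GBP 94691.37

CFR: the seller pays costs through ocean freight to the destination port, but not insurance.
Already in the invoice (seller's account under CFR): freight — exclude.
CIF value = CFR price + insurance = 89447.08 + 89.60 = 89536.68
Ad valorem component: 89536.68 × 5% = 4476.83
Specific component: 929 × 0.07 = 65.03
Import duty = 4476.83 + 65.03 = 4541.86
Buyer bears: insurance 89.60 + destination terminal 612.83 + duty 4541.86 = 5244.29
Landed cost = invoice 89447.08 + 5244.29 = 94691.37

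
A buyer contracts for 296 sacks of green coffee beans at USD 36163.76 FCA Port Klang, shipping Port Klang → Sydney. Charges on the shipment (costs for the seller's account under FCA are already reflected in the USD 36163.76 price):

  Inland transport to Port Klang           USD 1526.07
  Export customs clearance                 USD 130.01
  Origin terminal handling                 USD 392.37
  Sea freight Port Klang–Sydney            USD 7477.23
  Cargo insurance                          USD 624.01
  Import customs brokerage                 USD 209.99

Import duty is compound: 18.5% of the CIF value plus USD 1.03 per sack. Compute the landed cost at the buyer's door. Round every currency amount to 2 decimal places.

Total landed cost: USD 53433.85

FCA: the seller delivers export-cleared goods to the carrier; the buyer bears costs from that point.
Already in the invoice (seller's account under FCA): inland to port, export clearance — exclude.
CIF value = FCA price + origin terminal + freight + insurance = 36163.76 + 392.37 + 7477.23 + 624.01 = 44657.37
Ad valorem component: 44657.37 × 18.5% = 8261.61
Specific component: 296 × 1.03 = 304.88
Import duty = 8261.61 + 304.88 = 8566.49
Buyer bears: origin terminal 392.37 + freight 7477.23 + insurance 624.01 + brokerage 209.99 + duty 8566.49 = 17270.09
Landed cost = invoice 36163.76 + 17270.09 = 53433.85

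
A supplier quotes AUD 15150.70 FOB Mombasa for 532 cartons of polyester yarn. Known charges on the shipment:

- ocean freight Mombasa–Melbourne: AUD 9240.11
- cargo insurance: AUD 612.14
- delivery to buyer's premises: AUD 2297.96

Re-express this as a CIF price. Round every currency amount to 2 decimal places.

Not relevant to the conversion: delivery — on the buyer under both terms; not part of either seller's price.
From FOB to CIF, the seller additionally bears: freight, insurance.
CIF price = 15150.70 + 9240.11 + 612.14 = 25002.95

CIF price: AUD 25002.95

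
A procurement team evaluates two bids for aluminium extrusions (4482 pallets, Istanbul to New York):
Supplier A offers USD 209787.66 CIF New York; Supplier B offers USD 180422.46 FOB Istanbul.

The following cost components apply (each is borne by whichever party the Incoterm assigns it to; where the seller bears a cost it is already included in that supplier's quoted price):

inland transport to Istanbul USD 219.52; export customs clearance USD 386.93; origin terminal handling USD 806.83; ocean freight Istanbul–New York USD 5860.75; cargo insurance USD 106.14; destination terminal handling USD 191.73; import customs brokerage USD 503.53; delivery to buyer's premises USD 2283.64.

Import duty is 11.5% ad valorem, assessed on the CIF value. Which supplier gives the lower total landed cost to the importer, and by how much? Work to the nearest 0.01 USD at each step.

Supplier B is cheaper by USD 26089.11

Supplier A (CIF):
The CIF price already equals the CIF value: 209787.66
Import duty = 209787.66 × 11.5% = 24125.58
Buyer bears (A): 191.73 + 503.53 + 2283.64 = 2978.90
Landed cost (A) = invoice 209787.66 + 2978.90 + duty 24125.58 = 236892.14
Supplier B (FOB):
CIF value = FOB price + freight + insurance = 180422.46 + 5860.75 + 106.14 = 186389.35
Import duty = 186389.35 × 11.5% = 21434.78
Buyer bears (B): 5860.75 + 106.14 + 191.73 + 503.53 + 2283.64 = 8945.79
Landed cost (B) = invoice 180422.46 + 8945.79 + duty 21434.78 = 210803.03
Difference = |236892.14 − 210803.03| = 26089.11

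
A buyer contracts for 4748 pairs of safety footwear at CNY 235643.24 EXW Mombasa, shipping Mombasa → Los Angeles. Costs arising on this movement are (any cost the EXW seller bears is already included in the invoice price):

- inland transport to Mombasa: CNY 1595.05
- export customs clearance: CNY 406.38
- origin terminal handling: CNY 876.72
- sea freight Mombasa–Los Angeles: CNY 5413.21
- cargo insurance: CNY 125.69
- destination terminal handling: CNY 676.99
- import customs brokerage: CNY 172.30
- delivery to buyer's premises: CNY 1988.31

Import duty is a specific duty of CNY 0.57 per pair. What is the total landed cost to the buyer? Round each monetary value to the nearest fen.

Total landed cost: CNY 249604.25

EXW: the seller makes goods available at their premises; the buyer bears all onward costs.
CIF value = EXW price + inland to port + export clearance + origin terminal + freight + insurance = 235643.24 + 1595.05 + 406.38 + 876.72 + 5413.21 + 125.69 = 244060.29
Import duty = 4748 × 0.57 = 2706.36
Buyer bears: inland to port 1595.05 + export clearance 406.38 + origin terminal 876.72 + freight 5413.21 + insurance 125.69 + destination terminal 676.99 + brokerage 172.30 + delivery 1988.31 + duty 2706.36 = 13961.01
Landed cost = invoice 235643.24 + 13961.01 = 249604.25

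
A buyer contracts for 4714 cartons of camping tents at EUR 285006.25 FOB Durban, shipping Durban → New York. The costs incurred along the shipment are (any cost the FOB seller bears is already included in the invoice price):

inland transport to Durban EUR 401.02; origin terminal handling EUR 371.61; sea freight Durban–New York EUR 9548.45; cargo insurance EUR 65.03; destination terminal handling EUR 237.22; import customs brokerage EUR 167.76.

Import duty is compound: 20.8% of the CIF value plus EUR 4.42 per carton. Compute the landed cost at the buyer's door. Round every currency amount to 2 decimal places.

FOB: the seller bears costs until goods are on board at the origin port; the buyer bears freight, insurance and all costs thereafter.
Already in the invoice (seller's account under FOB): inland to port, origin terminal — exclude.
CIF value = FOB price + freight + insurance = 285006.25 + 9548.45 + 65.03 = 294619.73
Ad valorem component: 294619.73 × 20.8% = 61280.90
Specific component: 4714 × 4.42 = 20835.88
Import duty = 61280.90 + 20835.88 = 82116.78
Buyer bears: freight 9548.45 + insurance 65.03 + destination terminal 237.22 + brokerage 167.76 + duty 82116.78 = 92135.24
Landed cost = invoice 285006.25 + 92135.24 = 377141.49

Total landed cost: EUR 377141.49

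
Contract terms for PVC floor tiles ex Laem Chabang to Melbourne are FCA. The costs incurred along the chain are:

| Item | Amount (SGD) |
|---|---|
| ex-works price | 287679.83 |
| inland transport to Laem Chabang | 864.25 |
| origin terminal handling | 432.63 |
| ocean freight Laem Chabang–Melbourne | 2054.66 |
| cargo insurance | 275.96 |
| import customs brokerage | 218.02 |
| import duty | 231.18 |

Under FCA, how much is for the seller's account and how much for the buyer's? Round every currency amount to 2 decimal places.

Seller: SGD 288544.08; buyer: SGD 3212.45

FCA: the seller delivers export-cleared goods to the carrier; the buyer bears costs from that point.
Seller's account: goods 287679.83 + inland to port 864.25 = 288544.08
Buyer's account: origin terminal 432.63 + freight 2054.66 + insurance 275.96 + brokerage 218.02 + duty 231.18 = 3212.45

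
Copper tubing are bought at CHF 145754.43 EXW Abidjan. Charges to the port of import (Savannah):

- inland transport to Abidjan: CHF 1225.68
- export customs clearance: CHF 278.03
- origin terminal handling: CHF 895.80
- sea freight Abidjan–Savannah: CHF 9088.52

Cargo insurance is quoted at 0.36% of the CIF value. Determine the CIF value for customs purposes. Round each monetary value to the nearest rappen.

Let C be the CIF value. C = EXW price + pre-shipment costs + freight + 0.36% × C
C − 0.36% × C = 145754.43 + 1225.68 + 278.03 + 895.80 + 9088.52
0.9964 × C = 157242.46
C = 157242.46 / 0.9964 = 157810.58
Insurance premium = 0.36% × 157810.58 = 568.12

CIF value: CHF 157810.58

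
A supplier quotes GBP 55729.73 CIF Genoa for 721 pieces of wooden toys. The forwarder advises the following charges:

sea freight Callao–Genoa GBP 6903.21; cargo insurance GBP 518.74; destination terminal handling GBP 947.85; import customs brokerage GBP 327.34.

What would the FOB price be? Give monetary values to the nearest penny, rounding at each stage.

Not relevant to the conversion: destination terminal, brokerage — on the buyer under both terms; not part of either seller's price.
From CIF to FOB, the seller no longer bears: freight, insurance.
FOB price = 55729.73 − 6903.21 − 518.74 = 48307.78

FOB price: GBP 48307.78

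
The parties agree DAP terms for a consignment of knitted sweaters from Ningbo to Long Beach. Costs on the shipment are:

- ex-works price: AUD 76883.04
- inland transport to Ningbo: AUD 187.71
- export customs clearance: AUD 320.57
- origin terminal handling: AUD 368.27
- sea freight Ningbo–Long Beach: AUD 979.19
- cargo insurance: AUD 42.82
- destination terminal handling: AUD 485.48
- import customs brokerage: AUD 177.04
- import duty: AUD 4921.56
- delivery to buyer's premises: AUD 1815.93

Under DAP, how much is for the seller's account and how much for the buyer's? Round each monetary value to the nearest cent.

DAP: the seller bears all costs to the named destination except import duty and clearance.
Seller's account: goods 76883.04 + inland to port 187.71 + export clearance 320.57 + origin terminal 368.27 + freight 979.19 + insurance 42.82 + destination terminal 485.48 + delivery 1815.93 = 81083.01
Buyer's account: brokerage 177.04 + duty 4921.56 = 5098.60

Seller: AUD 81083.01; buyer: AUD 5098.60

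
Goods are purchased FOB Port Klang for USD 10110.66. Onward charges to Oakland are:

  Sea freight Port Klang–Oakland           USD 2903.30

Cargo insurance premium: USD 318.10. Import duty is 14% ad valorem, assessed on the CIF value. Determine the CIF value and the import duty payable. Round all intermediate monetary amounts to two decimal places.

CIF = FOB price + freight + insurance
CIF = 10110.66 + 2903.30 + 318.10 = 13332.06
Import duty = 13332.06 × 14% = 1866.49

CIF value: USD 13332.06; import duty: USD 1866.49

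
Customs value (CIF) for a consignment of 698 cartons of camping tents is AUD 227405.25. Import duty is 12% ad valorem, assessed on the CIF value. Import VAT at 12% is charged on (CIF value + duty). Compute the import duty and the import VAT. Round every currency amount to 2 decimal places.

Import duty = 227405.25 × 12% = 27288.63
VAT base = CIF + duty = 227405.25 + 27288.63 = 254693.88
Import VAT = 254693.88 × 12% = 30563.27

Import duty: AUD 27288.63; import VAT: AUD 30563.27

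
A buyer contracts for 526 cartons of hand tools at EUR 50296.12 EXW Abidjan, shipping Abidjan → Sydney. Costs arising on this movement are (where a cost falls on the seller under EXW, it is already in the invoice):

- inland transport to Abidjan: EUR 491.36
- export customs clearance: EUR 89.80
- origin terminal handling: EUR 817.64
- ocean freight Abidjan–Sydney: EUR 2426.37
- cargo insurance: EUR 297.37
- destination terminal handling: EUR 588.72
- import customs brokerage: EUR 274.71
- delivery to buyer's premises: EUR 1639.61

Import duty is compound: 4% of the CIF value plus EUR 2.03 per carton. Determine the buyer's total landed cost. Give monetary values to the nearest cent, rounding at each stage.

Total landed cost: EUR 60166.23

EXW: the seller makes goods available at their premises; the buyer bears all onward costs.
CIF value = EXW price + inland to port + export clearance + origin terminal + freight + insurance = 50296.12 + 491.36 + 89.80 + 817.64 + 2426.37 + 297.37 = 54418.66
Ad valorem component: 54418.66 × 4% = 2176.75
Specific component: 526 × 2.03 = 1067.78
Import duty = 2176.75 + 1067.78 = 3244.53
Buyer bears: inland to port 491.36 + export clearance 89.80 + origin terminal 817.64 + freight 2426.37 + insurance 297.37 + destination terminal 588.72 + brokerage 274.71 + delivery 1639.61 + duty 3244.53 = 9870.11
Landed cost = invoice 50296.12 + 9870.11 = 60166.23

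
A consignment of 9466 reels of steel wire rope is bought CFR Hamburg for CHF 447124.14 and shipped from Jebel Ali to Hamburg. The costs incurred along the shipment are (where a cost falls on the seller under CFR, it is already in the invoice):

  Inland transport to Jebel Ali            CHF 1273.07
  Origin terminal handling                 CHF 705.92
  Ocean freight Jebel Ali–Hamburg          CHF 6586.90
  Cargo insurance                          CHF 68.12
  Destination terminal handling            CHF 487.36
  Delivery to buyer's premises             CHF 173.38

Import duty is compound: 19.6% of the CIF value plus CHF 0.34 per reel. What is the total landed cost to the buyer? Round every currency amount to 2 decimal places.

CFR: the seller pays costs through ocean freight to the destination port, but not insurance.
Already in the invoice (seller's account under CFR): inland to port, origin terminal, freight — exclude.
CIF value = CFR price + insurance = 447124.14 + 68.12 = 447192.26
Ad valorem component: 447192.26 × 19.6% = 87649.68
Specific component: 9466 × 0.34 = 3218.44
Import duty = 87649.68 + 3218.44 = 90868.12
Buyer bears: insurance 68.12 + destination terminal 487.36 + delivery 173.38 + duty 90868.12 = 91596.98
Landed cost = invoice 447124.14 + 91596.98 = 538721.12

Total landed cost: CHF 538721.12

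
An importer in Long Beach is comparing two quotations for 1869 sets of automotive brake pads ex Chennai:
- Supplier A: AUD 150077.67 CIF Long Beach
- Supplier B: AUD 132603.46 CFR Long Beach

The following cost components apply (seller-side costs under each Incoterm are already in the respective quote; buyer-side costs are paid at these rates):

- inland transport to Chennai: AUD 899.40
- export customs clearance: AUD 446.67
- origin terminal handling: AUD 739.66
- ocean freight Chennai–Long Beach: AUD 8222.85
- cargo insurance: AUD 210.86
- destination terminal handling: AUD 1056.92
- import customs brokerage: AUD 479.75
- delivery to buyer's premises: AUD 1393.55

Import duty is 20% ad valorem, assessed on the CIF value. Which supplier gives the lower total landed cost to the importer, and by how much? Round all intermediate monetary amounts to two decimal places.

Supplier A (CIF):
The CIF price already equals the CIF value: 150077.67
Import duty = 150077.67 × 20% = 30015.53
Buyer bears (A): 1056.92 + 479.75 + 1393.55 = 2930.22
Landed cost (A) = invoice 150077.67 + 2930.22 + duty 30015.53 = 183023.42
Supplier B (CFR):
CIF value = CFR price + insurance = 132603.46 + 210.86 = 132814.32
Import duty = 132814.32 × 20% = 26562.86
Buyer bears (B): 210.86 + 1056.92 + 479.75 + 1393.55 = 3141.08
Landed cost (B) = invoice 132603.46 + 3141.08 + duty 26562.86 = 162307.40
Difference = |183023.42 − 162307.40| = 20716.02

Supplier B is cheaper by AUD 20716.02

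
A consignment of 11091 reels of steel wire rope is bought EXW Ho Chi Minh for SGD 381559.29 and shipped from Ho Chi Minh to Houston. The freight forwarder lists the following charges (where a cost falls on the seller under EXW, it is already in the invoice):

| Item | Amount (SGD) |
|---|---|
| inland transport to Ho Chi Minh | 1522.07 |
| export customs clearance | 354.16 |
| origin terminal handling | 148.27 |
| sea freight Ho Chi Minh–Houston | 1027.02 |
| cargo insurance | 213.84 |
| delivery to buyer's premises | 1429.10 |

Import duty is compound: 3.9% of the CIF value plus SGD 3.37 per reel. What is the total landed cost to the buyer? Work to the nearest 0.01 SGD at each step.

EXW: the seller makes goods available at their premises; the buyer bears all onward costs.
CIF value = EXW price + inland to port + export clearance + origin terminal + freight + insurance = 381559.29 + 1522.07 + 354.16 + 148.27 + 1027.02 + 213.84 = 384824.65
Ad valorem component: 384824.65 × 3.9% = 15008.16
Specific component: 11091 × 3.37 = 37376.67
Import duty = 15008.16 + 37376.67 = 52384.83
Buyer bears: inland to port 1522.07 + export clearance 354.16 + origin terminal 148.27 + freight 1027.02 + insurance 213.84 + delivery 1429.10 + duty 52384.83 = 57079.29
Landed cost = invoice 381559.29 + 57079.29 = 438638.58

Total landed cost: SGD 438638.58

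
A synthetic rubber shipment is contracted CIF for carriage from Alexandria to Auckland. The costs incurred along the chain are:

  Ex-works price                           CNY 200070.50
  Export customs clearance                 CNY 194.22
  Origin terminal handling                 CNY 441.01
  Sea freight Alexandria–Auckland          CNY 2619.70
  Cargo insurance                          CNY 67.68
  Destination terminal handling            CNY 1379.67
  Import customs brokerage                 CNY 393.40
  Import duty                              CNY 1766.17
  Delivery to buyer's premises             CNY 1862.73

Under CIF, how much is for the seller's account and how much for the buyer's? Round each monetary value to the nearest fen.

Seller: CNY 203393.11; buyer: CNY 5401.97

CIF: the seller pays costs through ocean freight and marine insurance to the destination port.
Seller's account: goods 200070.50 + export clearance 194.22 + origin terminal 441.01 + freight 2619.70 + insurance 67.68 = 203393.11
Buyer's account: destination terminal 1379.67 + brokerage 393.40 + duty 1766.17 + delivery 1862.73 = 5401.97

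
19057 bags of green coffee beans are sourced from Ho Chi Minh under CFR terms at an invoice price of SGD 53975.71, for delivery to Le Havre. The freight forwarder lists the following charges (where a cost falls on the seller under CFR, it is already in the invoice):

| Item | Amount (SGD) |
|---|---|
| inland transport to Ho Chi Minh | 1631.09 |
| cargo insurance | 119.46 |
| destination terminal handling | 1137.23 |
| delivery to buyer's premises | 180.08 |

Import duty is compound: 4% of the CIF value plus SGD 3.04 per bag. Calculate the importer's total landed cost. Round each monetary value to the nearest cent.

Total landed cost: SGD 115509.57

CFR: the seller pays costs through ocean freight to the destination port, but not insurance.
Already in the invoice (seller's account under CFR): inland to port — exclude.
CIF value = CFR price + insurance = 53975.71 + 119.46 = 54095.17
Ad valorem component: 54095.17 × 4% = 2163.81
Specific component: 19057 × 3.04 = 57933.28
Import duty = 2163.81 + 57933.28 = 60097.09
Buyer bears: insurance 119.46 + destination terminal 1137.23 + delivery 180.08 + duty 60097.09 = 61533.86
Landed cost = invoice 53975.71 + 61533.86 = 115509.57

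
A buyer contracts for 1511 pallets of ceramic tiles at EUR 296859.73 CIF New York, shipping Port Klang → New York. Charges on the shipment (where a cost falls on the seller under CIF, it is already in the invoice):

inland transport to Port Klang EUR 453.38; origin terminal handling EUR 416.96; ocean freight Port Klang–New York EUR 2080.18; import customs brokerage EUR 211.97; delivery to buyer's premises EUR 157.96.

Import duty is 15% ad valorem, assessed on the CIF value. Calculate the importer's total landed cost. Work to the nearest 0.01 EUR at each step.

Total landed cost: EUR 341758.62

CIF: the seller pays costs through ocean freight and marine insurance to the destination port.
Already in the invoice (seller's account under CIF): inland to port, origin terminal, freight — exclude.
The CIF price already equals the CIF value: 296859.73
Import duty = 296859.73 × 15% = 44528.96
Buyer bears: brokerage 211.97 + delivery 157.96 + duty 44528.96 = 44898.89
Landed cost = invoice 296859.73 + 44898.89 = 341758.62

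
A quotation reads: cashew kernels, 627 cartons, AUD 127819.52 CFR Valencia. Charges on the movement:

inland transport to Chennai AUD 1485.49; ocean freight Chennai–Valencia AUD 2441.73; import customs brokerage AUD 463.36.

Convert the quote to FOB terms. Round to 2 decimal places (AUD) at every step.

FOB price: AUD 125377.79

Not relevant to the conversion: inland to port — on the seller under both CFR and FOB; already in the CFR price and stays in the FOB price. brokerage — on the buyer under both terms; not part of either seller's price.
From CFR to FOB, the seller no longer bears: freight.
FOB price = 127819.52 − 2441.73 = 125377.79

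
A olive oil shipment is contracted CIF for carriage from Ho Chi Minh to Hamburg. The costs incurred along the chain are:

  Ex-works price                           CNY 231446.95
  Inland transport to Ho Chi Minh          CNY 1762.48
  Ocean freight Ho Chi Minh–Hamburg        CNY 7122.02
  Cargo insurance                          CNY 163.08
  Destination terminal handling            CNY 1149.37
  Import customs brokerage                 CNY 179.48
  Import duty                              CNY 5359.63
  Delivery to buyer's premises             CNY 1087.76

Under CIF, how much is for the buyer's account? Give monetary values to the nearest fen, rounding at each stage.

Buyer's account: CNY 7776.24

CIF: the seller pays costs through ocean freight and marine insurance to the destination port.
Seller's account: goods 231446.95 + inland to port 1762.48 + freight 7122.02 + insurance 163.08 = 240494.53
Buyer's account: destination terminal 1149.37 + brokerage 179.48 + duty 5359.63 + delivery 1087.76 = 7776.24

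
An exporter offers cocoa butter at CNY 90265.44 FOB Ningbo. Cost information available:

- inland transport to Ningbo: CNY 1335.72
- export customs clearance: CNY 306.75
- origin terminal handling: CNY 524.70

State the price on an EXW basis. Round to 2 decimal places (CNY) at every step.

From FOB to EXW, the seller no longer bears: inland to port, export clearance, origin terminal.
EXW price = 90265.44 − 1335.72 − 306.75 − 524.70 = 88098.27

EXW price: CNY 88098.27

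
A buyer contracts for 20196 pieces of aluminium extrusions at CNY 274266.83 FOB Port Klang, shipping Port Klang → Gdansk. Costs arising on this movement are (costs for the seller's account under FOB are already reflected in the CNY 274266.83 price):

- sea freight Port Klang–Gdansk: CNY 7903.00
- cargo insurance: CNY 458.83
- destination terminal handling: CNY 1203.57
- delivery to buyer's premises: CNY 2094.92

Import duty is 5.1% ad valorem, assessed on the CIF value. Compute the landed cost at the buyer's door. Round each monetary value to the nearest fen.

Total landed cost: CNY 300341.21

FOB: the seller bears costs until goods are on board at the origin port; the buyer bears freight, insurance and all costs thereafter.
CIF value = FOB price + freight + insurance = 274266.83 + 7903.00 + 458.83 = 282628.66
Import duty = 282628.66 × 5.1% = 14414.06
Buyer bears: freight 7903.00 + insurance 458.83 + destination terminal 1203.57 + delivery 2094.92 + duty 14414.06 = 26074.38
Landed cost = invoice 274266.83 + 26074.38 = 300341.21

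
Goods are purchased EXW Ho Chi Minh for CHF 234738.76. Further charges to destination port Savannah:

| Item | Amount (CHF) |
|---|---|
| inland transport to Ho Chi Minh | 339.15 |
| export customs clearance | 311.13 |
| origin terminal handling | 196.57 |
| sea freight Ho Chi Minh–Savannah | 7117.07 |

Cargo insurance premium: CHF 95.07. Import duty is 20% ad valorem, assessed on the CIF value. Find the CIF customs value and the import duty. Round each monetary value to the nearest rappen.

CIF = EXW price + pre-shipment costs + freight + insurance
CIF = 234738.76 + 339.15 + 311.13 + 196.57 + 7117.07 + 95.07 = 242797.75
Import duty = 242797.75 × 20% = 48559.55

CIF value: CHF 242797.75; import duty: CHF 48559.55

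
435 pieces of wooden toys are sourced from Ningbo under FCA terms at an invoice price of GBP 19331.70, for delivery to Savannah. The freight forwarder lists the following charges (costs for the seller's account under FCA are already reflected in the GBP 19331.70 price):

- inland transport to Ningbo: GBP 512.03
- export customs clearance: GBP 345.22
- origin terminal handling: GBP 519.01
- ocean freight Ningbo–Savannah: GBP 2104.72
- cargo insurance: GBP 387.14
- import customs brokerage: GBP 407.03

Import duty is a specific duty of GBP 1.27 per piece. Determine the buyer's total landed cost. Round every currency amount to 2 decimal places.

FCA: the seller delivers export-cleared goods to the carrier; the buyer bears costs from that point.
Already in the invoice (seller's account under FCA): inland to port, export clearance — exclude.
CIF value = FCA price + origin terminal + freight + insurance = 19331.70 + 519.01 + 2104.72 + 387.14 = 22342.57
Import duty = 435 × 1.27 = 552.45
Buyer bears: origin terminal 519.01 + freight 2104.72 + insurance 387.14 + brokerage 407.03 + duty 552.45 = 3970.35
Landed cost = invoice 19331.70 + 3970.35 = 23302.05

Total landed cost: GBP 23302.05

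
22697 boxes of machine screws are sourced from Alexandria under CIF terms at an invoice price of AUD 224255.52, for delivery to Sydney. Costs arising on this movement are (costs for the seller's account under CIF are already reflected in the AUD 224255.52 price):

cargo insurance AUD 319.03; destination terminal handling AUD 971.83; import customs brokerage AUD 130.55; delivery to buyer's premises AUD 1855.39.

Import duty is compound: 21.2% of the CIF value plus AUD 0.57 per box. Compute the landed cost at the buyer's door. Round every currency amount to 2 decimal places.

Total landed cost: AUD 287692.75

CIF: the seller pays costs through ocean freight and marine insurance to the destination port.
Already in the invoice (seller's account under CIF): insurance — exclude.
The CIF price already equals the CIF value: 224255.52
Ad valorem component: 224255.52 × 21.2% = 47542.17
Specific component: 22697 × 0.57 = 12937.29
Import duty = 47542.17 + 12937.29 = 60479.46
Buyer bears: destination terminal 971.83 + brokerage 130.55 + delivery 1855.39 + duty 60479.46 = 63437.23
Landed cost = invoice 224255.52 + 63437.23 = 287692.75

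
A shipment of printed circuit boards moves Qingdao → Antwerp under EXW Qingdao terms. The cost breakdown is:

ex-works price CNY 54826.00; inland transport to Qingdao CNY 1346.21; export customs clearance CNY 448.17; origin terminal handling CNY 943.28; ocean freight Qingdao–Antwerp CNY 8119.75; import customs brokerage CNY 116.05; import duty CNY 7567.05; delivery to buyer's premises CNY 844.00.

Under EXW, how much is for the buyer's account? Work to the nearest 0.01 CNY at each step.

Buyer's account: CNY 19384.51

EXW: the seller makes goods available at their premises; the buyer bears all onward costs.
Seller's account: goods 54826.00 = 54826.00
Buyer's account: inland to port 1346.21 + export clearance 448.17 + origin terminal 943.28 + freight 8119.75 + brokerage 116.05 + duty 7567.05 + delivery 844.00 = 19384.51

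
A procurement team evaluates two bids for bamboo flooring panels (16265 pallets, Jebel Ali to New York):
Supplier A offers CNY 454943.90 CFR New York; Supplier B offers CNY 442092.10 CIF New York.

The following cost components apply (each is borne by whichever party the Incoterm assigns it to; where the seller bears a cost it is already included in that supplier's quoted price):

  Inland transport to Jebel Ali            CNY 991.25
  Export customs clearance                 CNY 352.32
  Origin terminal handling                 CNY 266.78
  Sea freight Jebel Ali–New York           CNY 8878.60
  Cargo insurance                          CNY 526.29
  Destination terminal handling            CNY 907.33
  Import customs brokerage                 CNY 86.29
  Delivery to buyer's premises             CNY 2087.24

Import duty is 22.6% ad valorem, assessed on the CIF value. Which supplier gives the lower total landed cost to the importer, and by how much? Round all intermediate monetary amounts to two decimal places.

Supplier B is cheaper by CNY 16401.54

Supplier A (CFR):
CIF value = CFR price + insurance = 454943.90 + 526.29 = 455470.19
Import duty = 455470.19 × 22.6% = 102936.26
Buyer bears (A): 526.29 + 907.33 + 86.29 + 2087.24 = 3607.15
Landed cost (A) = invoice 454943.90 + 3607.15 + duty 102936.26 = 561487.31
Supplier B (CIF):
The CIF price already equals the CIF value: 442092.10
Import duty = 442092.10 × 22.6% = 99912.81
Buyer bears (B): 907.33 + 86.29 + 2087.24 = 3080.86
Landed cost (B) = invoice 442092.10 + 3080.86 + duty 99912.81 = 545085.77
Difference = |561487.31 − 545085.77| = 16401.54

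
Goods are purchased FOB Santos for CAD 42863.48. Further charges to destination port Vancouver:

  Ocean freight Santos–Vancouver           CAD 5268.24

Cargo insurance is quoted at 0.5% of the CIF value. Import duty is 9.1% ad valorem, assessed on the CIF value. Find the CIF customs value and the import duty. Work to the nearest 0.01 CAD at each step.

CIF value: CAD 48373.59; import duty: CAD 4402.00

Let C be the CIF value. C = FOB price + freight + 0.5% × C
C − 0.5% × C = 42863.48 + 5268.24
0.995 × C = 48131.72
C = 48131.72 / 0.995 = 48373.59
Insurance premium = 0.5% × 48373.59 = 241.87
Import duty = 48373.59 × 9.1% = 4402.00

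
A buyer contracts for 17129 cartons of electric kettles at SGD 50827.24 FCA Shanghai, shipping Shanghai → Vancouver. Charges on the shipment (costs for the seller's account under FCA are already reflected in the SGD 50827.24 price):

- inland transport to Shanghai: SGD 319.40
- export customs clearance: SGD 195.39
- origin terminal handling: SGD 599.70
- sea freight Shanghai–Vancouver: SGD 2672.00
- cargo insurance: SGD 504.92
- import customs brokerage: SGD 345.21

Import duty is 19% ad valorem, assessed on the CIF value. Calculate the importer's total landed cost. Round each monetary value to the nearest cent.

Total landed cost: SGD 65323.80

FCA: the seller delivers export-cleared goods to the carrier; the buyer bears costs from that point.
Already in the invoice (seller's account under FCA): inland to port, export clearance — exclude.
CIF value = FCA price + origin terminal + freight + insurance = 50827.24 + 599.70 + 2672.00 + 504.92 = 54603.86
Import duty = 54603.86 × 19% = 10374.73
Buyer bears: origin terminal 599.70 + freight 2672.00 + insurance 504.92 + brokerage 345.21 + duty 10374.73 = 14496.56
Landed cost = invoice 50827.24 + 14496.56 = 65323.80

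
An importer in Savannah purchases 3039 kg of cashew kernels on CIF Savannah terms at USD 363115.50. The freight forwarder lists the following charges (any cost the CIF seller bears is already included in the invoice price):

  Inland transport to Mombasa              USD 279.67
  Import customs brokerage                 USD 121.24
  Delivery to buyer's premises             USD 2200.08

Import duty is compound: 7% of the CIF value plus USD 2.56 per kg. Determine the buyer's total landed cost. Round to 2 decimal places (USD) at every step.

CIF: the seller pays costs through ocean freight and marine insurance to the destination port.
Already in the invoice (seller's account under CIF): inland to port — exclude.
The CIF price already equals the CIF value: 363115.50
Ad valorem component: 363115.50 × 7% = 25418.09
Specific component: 3039 × 2.56 = 7779.84
Import duty = 25418.09 + 7779.84 = 33197.93
Buyer bears: brokerage 121.24 + delivery 2200.08 + duty 33197.93 = 35519.25
Landed cost = invoice 363115.50 + 35519.25 = 398634.75

Total landed cost: USD 398634.75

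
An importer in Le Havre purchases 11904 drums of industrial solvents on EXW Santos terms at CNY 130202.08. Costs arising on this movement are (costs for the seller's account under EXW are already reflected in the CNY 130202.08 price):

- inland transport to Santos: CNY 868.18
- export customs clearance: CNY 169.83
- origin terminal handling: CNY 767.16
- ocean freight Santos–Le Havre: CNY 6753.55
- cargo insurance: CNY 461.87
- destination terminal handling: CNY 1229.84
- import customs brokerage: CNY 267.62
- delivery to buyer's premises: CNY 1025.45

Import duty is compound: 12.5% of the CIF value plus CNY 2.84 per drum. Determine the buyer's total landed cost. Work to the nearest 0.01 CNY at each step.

EXW: the seller makes goods available at their premises; the buyer bears all onward costs.
CIF value = EXW price + inland to port + export clearance + origin terminal + freight + insurance = 130202.08 + 868.18 + 169.83 + 767.16 + 6753.55 + 461.87 = 139222.67
Ad valorem component: 139222.67 × 12.5% = 17402.83
Specific component: 11904 × 2.84 = 33807.36
Import duty = 17402.83 + 33807.36 = 51210.19
Buyer bears: inland to port 868.18 + export clearance 169.83 + origin terminal 767.16 + freight 6753.55 + insurance 461.87 + destination terminal 1229.84 + brokerage 267.62 + delivery 1025.45 + duty 51210.19 = 62753.69
Landed cost = invoice 130202.08 + 62753.69 = 192955.77

Total landed cost: CNY 192955.77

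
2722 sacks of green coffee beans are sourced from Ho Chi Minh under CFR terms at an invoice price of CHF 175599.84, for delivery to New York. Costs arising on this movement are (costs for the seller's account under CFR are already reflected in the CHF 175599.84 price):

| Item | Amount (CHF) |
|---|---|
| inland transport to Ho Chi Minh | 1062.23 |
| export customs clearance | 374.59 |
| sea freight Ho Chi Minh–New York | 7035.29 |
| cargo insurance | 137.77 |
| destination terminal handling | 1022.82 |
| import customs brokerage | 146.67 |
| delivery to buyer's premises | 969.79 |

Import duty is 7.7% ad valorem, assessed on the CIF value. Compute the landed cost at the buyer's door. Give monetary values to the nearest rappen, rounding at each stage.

CFR: the seller pays costs through ocean freight to the destination port, but not insurance.
Already in the invoice (seller's account under CFR): inland to port, export clearance, freight — exclude.
CIF value = CFR price + insurance = 175599.84 + 137.77 = 175737.61
Import duty = 175737.61 × 7.7% = 13531.80
Buyer bears: insurance 137.77 + destination terminal 1022.82 + brokerage 146.67 + delivery 969.79 + duty 13531.80 = 15808.85
Landed cost = invoice 175599.84 + 15808.85 = 191408.69

Total landed cost: CHF 191408.69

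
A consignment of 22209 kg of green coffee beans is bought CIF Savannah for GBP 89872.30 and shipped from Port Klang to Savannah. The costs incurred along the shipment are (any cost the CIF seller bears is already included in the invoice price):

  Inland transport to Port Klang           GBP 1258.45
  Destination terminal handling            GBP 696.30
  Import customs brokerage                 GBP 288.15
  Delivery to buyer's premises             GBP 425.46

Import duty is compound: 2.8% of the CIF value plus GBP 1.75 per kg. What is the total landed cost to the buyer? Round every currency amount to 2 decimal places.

CIF: the seller pays costs through ocean freight and marine insurance to the destination port.
Already in the invoice (seller's account under CIF): inland to port — exclude.
The CIF price already equals the CIF value: 89872.30
Ad valorem component: 89872.30 × 2.8% = 2516.42
Specific component: 22209 × 1.75 = 38865.75
Import duty = 2516.42 + 38865.75 = 41382.17
Buyer bears: destination terminal 696.30 + brokerage 288.15 + delivery 425.46 + duty 41382.17 = 42792.08
Landed cost = invoice 89872.30 + 42792.08 = 132664.38

Total landed cost: GBP 132664.38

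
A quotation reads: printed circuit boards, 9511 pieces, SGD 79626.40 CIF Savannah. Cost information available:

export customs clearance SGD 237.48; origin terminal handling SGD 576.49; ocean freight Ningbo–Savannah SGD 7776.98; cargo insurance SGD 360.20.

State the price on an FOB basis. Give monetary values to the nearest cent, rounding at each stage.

Not relevant to the conversion: origin terminal, export clearance — on the seller under both CIF and FOB; already in the CIF price and stays in the FOB price.
From CIF to FOB, the seller no longer bears: freight, insurance.
FOB price = 79626.40 − 7776.98 − 360.20 = 71489.22

FOB price: SGD 71489.22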